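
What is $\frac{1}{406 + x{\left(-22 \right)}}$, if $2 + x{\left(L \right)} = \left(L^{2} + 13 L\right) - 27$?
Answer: $\frac{1}{575} \approx 0.0017391$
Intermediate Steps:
$x{\left(L \right)} = -29 + L^{2} + 13 L$ ($x{\left(L \right)} = -2 - \left(27 - L^{2} - 13 L\right) = -2 + \left(-27 + L^{2} + 13 L\right) = -29 + L^{2} + 13 L$)
$\frac{1}{406 + x{\left(-22 \right)}} = \frac{1}{406 + \left(-29 + \left(-22\right)^{2} + 13 \left(-22\right)\right)} = \frac{1}{406 - -169} = \frac{1}{406 + 169} = \frac{1}{575}$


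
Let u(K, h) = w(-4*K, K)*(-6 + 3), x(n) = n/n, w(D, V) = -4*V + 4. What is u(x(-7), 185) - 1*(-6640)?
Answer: 6640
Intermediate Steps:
w(D, V) = 4 - 4*V
x(n) = 1
u(K, h) = -12 + 12*K (u(K, h) = (4 - 4*K)*(-6 + 3) = (4 - 4*K)*(-3) = -12 + 12*K)
u(x(-7), 185) - 1*(-6640) = (-12 + 12*1) - 1*(-6640) = (-12 + 12) + 6640 = 0 + 6640 = 6640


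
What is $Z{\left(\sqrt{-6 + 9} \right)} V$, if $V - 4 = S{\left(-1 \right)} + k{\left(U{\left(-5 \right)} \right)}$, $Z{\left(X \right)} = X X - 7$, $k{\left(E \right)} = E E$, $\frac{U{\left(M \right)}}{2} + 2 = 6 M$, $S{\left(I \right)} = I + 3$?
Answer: $-16408$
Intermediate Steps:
$S{\left(I \right)} = 3 + I$
$U{\left(M \right)} = -4 + 12 M$ ($U{\left(M \right)} = -4 + 2 \cdot 6 M = -4 + 12 M$)
$k{\left(E \right)} = E^{2}$
$Z{\left(X \right)} = -7 + X^{2}$ ($Z{\left(X \right)} = X^{2} - 7 = -7 + X^{2}$)
$V = 4102$ ($V = 4 + \left(\left(3 - 1\right) + \left(-4 + 12 \left(-5\right)\right)^{2}\right) = 4 + \left(2 + \left(-4 - 60\right)^{2}\right) = 4 + \left(2 + \left(-64\right)^{2}\right) = 4 + \left(2 + 4096\right) = 4 + 4098 = 4102$)
$Z{\left(\sqrt{-6 + 9} \right)} V = \left(-7 + \left(\sqrt{-6 + 9}\right)^{2}\right) 4102 = \left(-7 + \left(\sqrt{3}\right)^{2}\right) 4102 = \left(-7 + 3\right) 4102 = \left(-4\right) 4102 = -16408$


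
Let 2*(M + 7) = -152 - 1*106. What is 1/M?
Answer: -1/136 ≈ -0.0073529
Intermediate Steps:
M = -136 (M = -7 + (-152 - 1*106)/2 = -7 + (-152 - 106)/2 = -7 + (½)*(-258) = -7 - 129 = -136)
1/M = 1/(-136) = -1/136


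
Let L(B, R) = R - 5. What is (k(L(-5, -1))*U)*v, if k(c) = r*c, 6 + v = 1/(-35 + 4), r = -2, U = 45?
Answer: -100980/31 ≈ -3257.4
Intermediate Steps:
L(B, R) = -5 + R
v = -187/31 (v = -6 + 1/(-35 + 4) = -6 + 1/(-31) = -6 - 1/31 = -187/31 ≈ -6.0323)
k(c) = -2*c
(k(L(-5, -1))*U)*v = (-2*(-5 - 1)*45)*(-187/31) = (-2*(-6)*45)*(-187/31) = (12*45)*(-187/31) = 540*(-187/31) = -100980/31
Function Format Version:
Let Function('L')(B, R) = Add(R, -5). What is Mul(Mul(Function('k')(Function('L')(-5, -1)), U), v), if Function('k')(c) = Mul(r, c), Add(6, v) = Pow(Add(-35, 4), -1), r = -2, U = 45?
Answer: Rational(-100980, 31) ≈ -3257.4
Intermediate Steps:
Function('L')(B, R) = Add(-5, R)
v = Rational(-187, 31) (v = Add(-6, Pow(Add(-35, 4), -1)) = Add(-6, Pow(-31, -1)) = Add(-6, Rational(-1, 31)) = Rational(-187, 31) ≈ -6.0323)
Function('k')(c) = Mul(-2, c)
Mul(Mul(Function('k')(Function('L')(-5, -1)), U), v) = Mul(Mul(Mul(-2, Add(-5, -1)), 45), Rational(-187, 31)) = Mul(Mul(Mul(-2, -6), 45), Rational(-187, 31)) = Mul(Mul(12, 45), Rational(-187, 31)) = Mul(540, Rational(-187, 31)) = Rational(-100980, 31)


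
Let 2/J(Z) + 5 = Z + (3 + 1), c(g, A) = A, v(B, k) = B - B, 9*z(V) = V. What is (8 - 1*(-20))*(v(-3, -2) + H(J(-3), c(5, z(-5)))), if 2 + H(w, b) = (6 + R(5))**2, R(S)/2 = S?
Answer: 7112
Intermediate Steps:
z(V) = V/9
R(S) = 2*S
v(B, k) = 0
J(Z) = 2/(-1 + Z) (J(Z) = 2/(-5 + (Z + (3 + 1))) = 2/(-5 + (Z + 4)) = 2/(-5 + (4 + Z)) = 2/(-1 + Z))
H(w, b) = 254 (H(w, b) = -2 + (6 + 2*5)**2 = -2 + (6 + 10)**2 = -2 + 16**2 = -2 + 256 = 254)
(8 - 1*(-20))*(v(-3, -2) + H(J(-3), c(5, z(-5)))) = (8 - 1*(-20))*(0 + 254) = (8 + 20)*254 = 28*254 = 7112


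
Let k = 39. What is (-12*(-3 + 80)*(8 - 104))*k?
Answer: 3459456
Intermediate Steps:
(-12*(-3 + 80)*(8 - 104))*k = -12*(-3 + 80)*(8 - 104)*39 = -924*(-96)*39 = -12*(-7392)*39 = 88704*39 = 3459456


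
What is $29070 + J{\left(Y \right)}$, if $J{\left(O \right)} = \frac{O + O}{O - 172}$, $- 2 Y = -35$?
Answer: $\frac{8982560}{309} \approx 29070.0$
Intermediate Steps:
$Y = \frac{35}{2}$ ($Y = \left(- \frac{1}{2}\right) \left(-35\right) = \frac{35}{2} \approx 17.5$)
$J{\left(O \right)} = \frac{2 O}{-172 + O}$
$29070 + J{\left(Y \right)} = 29070 + 2 \cdot \frac{35}{2} \frac{1}{-172 + \frac{35}{2}} = 29070 + 2 \cdot \frac{35}{2} \frac{1}{- \frac{309}{2}} = 29070 + 2 \cdot \frac{35}{2} \left(- \frac{2}{309}\right) = 29070 - \frac{70}{309} = \frac{8982560}{309}$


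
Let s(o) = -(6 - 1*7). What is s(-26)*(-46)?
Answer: -46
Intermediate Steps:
s(o) = 1 (s(o) = -(6 - 7) = -1*(-1) = 1)
s(-26)*(-46) = 1*(-46) = -46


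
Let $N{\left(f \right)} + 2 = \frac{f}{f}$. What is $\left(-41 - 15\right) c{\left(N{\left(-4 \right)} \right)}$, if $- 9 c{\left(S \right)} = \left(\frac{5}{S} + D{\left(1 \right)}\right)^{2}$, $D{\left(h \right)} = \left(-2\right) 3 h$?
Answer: $\frac{6776}{9} \approx 752.89$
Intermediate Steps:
$D{\left(h \right)} = - 6 h$
$N{\left(f \right)} = -1$ ($N{\left(f \right)} = -2 + \frac{f}{f} = -2 + 1 = -1$)
$c{\left(S \right)} = - \frac{\left(-6 + \frac{5}{S}\right)^{2}}{9}$ ($c{\left(S \right)} = - \frac{\left(\frac{5}{S} - 6\right)^{2}}{9} = - \frac{\left(-6 + \frac{5}{S}\right)^{2}}{9}$)
$\left(-41 - 15\right) c{\left(N{\left(-4 \right)} \right)} = \left(-41 - 15\right) \left(- \frac{\left(-5 + 6 \left(-1\right)\right)^{2}}{9 \cdot 1}\right) = - 56 \left(\left(- \frac{1}{9}\right) 1 \left(-5 - 6\right)^{2}\right) = - 56 \left(\left(- \frac{1}{9}\right) 1 \left(-11\right)^{2}\right) = - 56 \left(\left(- \frac{1}{9}\right) 1 \cdot 121\right) = \left(-56\right) \left(- \frac{121}{9}\right) = \frac{6776}{9}$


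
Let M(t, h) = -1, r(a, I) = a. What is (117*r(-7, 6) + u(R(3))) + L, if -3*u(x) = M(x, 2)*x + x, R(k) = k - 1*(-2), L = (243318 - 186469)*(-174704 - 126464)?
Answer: -17121100451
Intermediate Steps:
L = -17121099632 (L = 56849*(-301168) = -17121099632)
R(k) = 2 + k (R(k) = k + 2 = 2 + k)
u(x) = 0 (u(x) = -(-x + x)/3 = -⅓*0 = 0)
(117*r(-7, 6) + u(R(3))) + L = (117*(-7) + 0) - 17121099632 = (-819 + 0) - 17121099632 = -819 - 17121099632 = -17121100451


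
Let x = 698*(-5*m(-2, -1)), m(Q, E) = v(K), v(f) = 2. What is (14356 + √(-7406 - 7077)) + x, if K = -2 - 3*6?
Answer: 7376 + I*√14483 ≈ 7376.0 + 120.35*I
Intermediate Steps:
K = -20 (K = -2 - 18 = -20)
m(Q, E) = 2
x = -6980 (x = 698*(-5*2) = 698*(-10) = -6980)
(14356 + √(-7406 - 7077)) + x = (14356 + √(-7406 - 7077)) - 6980 = (14356 + √(-14483)) - 6980 = (14356 + I*√14483) - 6980 = 7376 + I*√14483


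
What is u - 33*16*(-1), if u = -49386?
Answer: -48858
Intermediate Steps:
u - 33*16*(-1) = -49386 - 33*16*(-1) = -49386 - 528*(-1) = -49386 + 528 = -48858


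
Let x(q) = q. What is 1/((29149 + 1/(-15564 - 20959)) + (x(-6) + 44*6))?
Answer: 36523/1074031860 ≈ 3.4005e-5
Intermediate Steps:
1/((29149 + 1/(-15564 - 20959)) + (x(-6) + 44*6)) = 1/((29149 + 1/(-15564 - 20959)) + (-6 + 44*6)) = 1/((29149 + 1/(-36523)) + (-6 + 264)) = 1/((29149 - 1/36523) + 258) = 1/(1064608926/36523 + 258) = 1/(1074031860/36523) = 36523/1074031860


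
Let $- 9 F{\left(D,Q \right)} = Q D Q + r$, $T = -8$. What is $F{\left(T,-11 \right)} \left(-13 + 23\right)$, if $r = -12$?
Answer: $\frac{9800}{9} \approx 1088.9$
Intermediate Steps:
$F{\left(D,Q \right)} = \frac{4}{3} - \frac{D Q^{2}}{9}$ ($F{\left(D,Q \right)} = - \frac{Q D Q - 12}{9} = - \frac{D Q Q - 12}{9} = - \frac{D Q^{2} - 12}{9} = - \frac{-12 + D Q^{2}}{9} = \frac{4}{3} - \frac{D Q^{2}}{9}$)
$F{\left(T,-11 \right)} \left(-13 + 23\right) = \left(\frac{4}{3} - - \frac{8 \left(-11\right)^{2}}{9}\right) \left(-13 + 23\right) = \left(\frac{4}{3} - \left(- \frac{8}{9}\right) 121\right) 10 = \left(\frac{4}{3} + \frac{968}{9}\right) 10 = \frac{980}{9} \cdot 10 = \frac{9800}{9}$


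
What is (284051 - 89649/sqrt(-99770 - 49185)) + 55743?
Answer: 339794 + 89649*I*sqrt(155)/4805 ≈ 3.3979e+5 + 232.28*I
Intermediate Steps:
(284051 - 89649/sqrt(-99770 - 49185)) + 55743 = (284051 - 89649*(-I*sqrt(155)/4805)) + 55743 = (284051 - (-89649)*I*sqrt(155)/4805) + 55743 = (284051 + 89649*I*sqrt(155)/4805) + 55743 = 339794 + 89649*I*sqrt(155)/4805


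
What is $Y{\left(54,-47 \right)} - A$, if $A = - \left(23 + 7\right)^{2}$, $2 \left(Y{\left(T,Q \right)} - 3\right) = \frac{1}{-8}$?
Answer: $\frac{14447}{16} \approx 902.94$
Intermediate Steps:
$Y{\left(T,Q \right)} = \frac{47}{16}$ ($Y{\left(T,Q \right)} = 3 + \frac{1}{2 \left(-8\right)} = 3 + \frac{1}{2} \left(- \frac{1}{8}\right) = 3 - \frac{1}{16} = \frac{47}{16}$)
$A = -900$ ($A = - 30^{2} = \left(-1\right) 900 = -900$)
$Y{\left(54,-47 \right)} - A = \frac{47}{16} - -900 = \frac{47}{16} + 900 = \frac{14447}{16}$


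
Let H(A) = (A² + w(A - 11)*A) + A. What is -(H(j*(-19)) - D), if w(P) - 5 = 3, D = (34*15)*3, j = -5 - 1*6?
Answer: -44032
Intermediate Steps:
j = -11 (j = -5 - 6 = -11)
D = 1530 (D = 510*3 = 1530)
w(P) = 8 (w(P) = 5 + 3 = 8)
H(A) = A² + 9*A (H(A) = (A² + 8*A) + A = A² + 9*A)
-(H(j*(-19)) - D) = -((-11*(-19))*(9 - 11*(-19)) - 1*1530) = -(209*(9 + 209) - 1530) = -(209*218 - 1530) = -(45562 - 1530) = -1*44032 = -44032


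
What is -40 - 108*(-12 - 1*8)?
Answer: 2120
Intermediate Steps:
-40 - 108*(-12 - 1*8) = -40 - 108*(-12 - 8) = -40 - 108*(-20) = -40 + 2160 = 2120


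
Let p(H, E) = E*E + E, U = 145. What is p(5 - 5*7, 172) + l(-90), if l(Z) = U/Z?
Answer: 535579/18 ≈ 29754.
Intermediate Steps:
l(Z) = 145/Z
p(H, E) = E + E² (p(H, E) = E² + E = E + E²)
p(5 - 5*7, 172) + l(-90) = 172*(1 + 172) + 145/(-90) = 172*173 + 145*(-1/90) = 29756 - 29/18 = 535579/18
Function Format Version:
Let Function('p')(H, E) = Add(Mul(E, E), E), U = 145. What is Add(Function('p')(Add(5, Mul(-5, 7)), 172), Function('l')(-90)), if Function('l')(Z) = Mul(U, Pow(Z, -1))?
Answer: Rational(535579, 18) ≈ 29754.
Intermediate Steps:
Function('l')(Z) = Mul(145, Pow(Z, -1))
Function('p')(H, E) = Add(E, Pow(E, 2)) (Function('p')(H, E) = Add(Pow(E, 2), E) = Add(E, Pow(E, 2)))
Add(Function('p')(Add(5, Mul(-5, 7)), 172), Function('l')(-90)) = Add(Mul(172, Add(1, 172)), Mul(145, Pow(-90, -1))) = Add(Mul(172, 173), Mul(145, Rational(-1, 90))) = Add(29756, Rational(-29, 18)) = Rational(535579, 18)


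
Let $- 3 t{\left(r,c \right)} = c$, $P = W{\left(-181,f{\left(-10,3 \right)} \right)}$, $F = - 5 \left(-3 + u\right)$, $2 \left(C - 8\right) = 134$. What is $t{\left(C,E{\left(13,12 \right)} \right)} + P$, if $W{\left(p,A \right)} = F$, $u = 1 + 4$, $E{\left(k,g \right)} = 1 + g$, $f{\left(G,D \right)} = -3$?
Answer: $- \frac{43}{3} \approx -14.333$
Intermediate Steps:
$C = 75$ ($C = 8 + \frac{1}{2} \cdot 134 = 8 + 67 = 75$)
$u = 5$
$F = -10$ ($F = - 5 \left(-3 + 5\right) = \left(-5\right) 2 = -10$)
$W{\left(p,A \right)} = -10$
$P = -10$
$t{\left(r,c \right)} = - \frac{c}{3}$
$t{\left(C,E{\left(13,12 \right)} \right)} + P = - \frac{1 + 12}{3} - 10 = \left(- \frac{1}{3}\right) 13 - 10 = - \frac{13}{3} - 10 = - \frac{43}{3}$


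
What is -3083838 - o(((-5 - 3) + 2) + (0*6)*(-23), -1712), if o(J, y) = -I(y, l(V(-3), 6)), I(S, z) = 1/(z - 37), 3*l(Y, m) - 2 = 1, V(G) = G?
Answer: -111018169/36 ≈ -3.0838e+6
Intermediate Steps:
l(Y, m) = 1 (l(Y, m) = ⅔ + (⅓)*1 = ⅔ + ⅓ = 1)
I(S, z) = 1/(-37 + z)
o(J, y) = 1/36 (o(J, y) = -1/(-37 + 1) = -1/(-36) = -1*(-1/36) = 1/36)
-3083838 - o(((-5 - 3) + 2) + (0*6)*(-23), -1712) = -3083838 - 1*1/36 = -3083838 - 1/36 = -111018169/36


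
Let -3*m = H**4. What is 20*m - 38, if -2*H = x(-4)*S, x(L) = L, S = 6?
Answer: -138278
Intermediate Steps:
H = 12 (H = -(-2)*6 = -1/2*(-24) = 12)
m = -6912 (m = -1/3*12**4 = -1/3*20736 = -6912)
20*m - 38 = 20*(-6912) - 38 = -138240 - 38 = -138278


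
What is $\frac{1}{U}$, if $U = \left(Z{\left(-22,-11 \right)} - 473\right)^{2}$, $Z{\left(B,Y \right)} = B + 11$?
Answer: $\frac{1}{234256} \approx 4.2688 \cdot 10^{-6}$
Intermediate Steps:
$Z{\left(B,Y \right)} = 11 + B$
$U = 234256$ ($U = \left(\left(11 - 22\right) - 473\right)^{2} = \left(-11 - 473\right)^{2} = \left(-484\right)^{2} = 234256$)
$\frac{1}{U} = \frac{1}{234256}$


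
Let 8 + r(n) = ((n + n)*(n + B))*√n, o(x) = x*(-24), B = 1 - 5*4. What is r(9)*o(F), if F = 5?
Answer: 65760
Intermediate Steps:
B = -19 (B = 1 - 20 = -19)
o(x) = -24*x
r(n) = -8 + 2*n^(3/2)*(-19 + n) (r(n) = -8 + ((n + n)*(n - 19))*√n = -8 + ((2*n)*(-19 + n))*√n = -8 + (2*n*(-19 + n))*√n = -8 + 2*n^(3/2)*(-19 + n))
r(9)*o(F) = (-8 - 38*9^(3/2) + 2*9^(5/2))*(-24*5) = (-8 - 38*27 + 2*243)*(-120) = (-8 - 1026 + 486)*(-120) = -548*(-120) = 65760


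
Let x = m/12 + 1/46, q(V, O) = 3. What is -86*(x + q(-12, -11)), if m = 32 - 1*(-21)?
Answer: -88279/138 ≈ -639.70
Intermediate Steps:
m = 53 (m = 32 + 21 = 53)
x = 1225/276 (x = 53/12 + 1/46 = 1225/276 ≈ 4.4384)
-86*(x + q(-12, -11)) = -86*(1225/276 + 3) = -86*2053/276 = -88279/138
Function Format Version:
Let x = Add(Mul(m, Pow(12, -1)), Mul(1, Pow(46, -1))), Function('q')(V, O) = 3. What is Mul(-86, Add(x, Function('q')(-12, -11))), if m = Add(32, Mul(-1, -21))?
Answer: Rational(-88279, 138) ≈ -639.70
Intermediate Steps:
m = 53 (m = Add(32, 21) = 53)
x = Rational(1225, 276) (x = Add(Mul(53, Pow(12, -1)), Mul(1, Pow(46, -1))) = Add(Mul(53, Rational(1, 12)), Mul(1, Rational(1, 46))) = Add(Rational(53, 12), Rational(1, 46)) = Rational(1225, 276) ≈ 4.4384)
Mul(-86, Add(x, Function('q')(-12, -11))) = Mul(-86, Add(Rational(1225, 276), 3)) = Mul(-86, Rational(2053, 276)) = Rational(-88279, 138)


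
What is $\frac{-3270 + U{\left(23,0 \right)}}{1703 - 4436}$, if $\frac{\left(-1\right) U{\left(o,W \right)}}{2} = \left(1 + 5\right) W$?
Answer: $\frac{1090}{911} \approx 1.1965$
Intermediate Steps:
$U{\left(o,W \right)} = - 12 W$ ($U{\left(o,W \right)} = - 2 \left(1 + 5\right) W = - 2 \cdot 6 W = - 12 W$)
$\frac{-3270 + U{\left(23,0 \right)}}{1703 - 4436} = \frac{-3270 - 0}{1703 - 4436} = \frac{-3270 + 0}{-2733} = \left(-3270\right) \left(- \frac{1}{2733}\right) = \frac{1090}{911}$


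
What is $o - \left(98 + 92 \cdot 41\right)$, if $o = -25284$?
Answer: $-29154$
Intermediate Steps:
$o - \left(98 + 92 \cdot 41\right) = -25284 - \left(98 + 92 \cdot 41\right) = -25284 - \left(98 + 3772\right) = -25284 - 3870 = -29154$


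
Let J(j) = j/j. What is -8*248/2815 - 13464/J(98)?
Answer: -37903144/2815 ≈ -13465.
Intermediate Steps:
J(j) = 1
-8*248/2815 - 13464/J(98) = -8*248/2815 - 13464/1 = -1984*1/2815 - 13464*1 = -1984/2815 - 13464 = -37903144/2815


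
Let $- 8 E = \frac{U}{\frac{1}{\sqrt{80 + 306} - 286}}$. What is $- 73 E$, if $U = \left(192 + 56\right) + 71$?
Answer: $- \frac{3330041}{4} + \frac{23287 \sqrt{386}}{8} \approx -7.7532 \cdot 10^{5}$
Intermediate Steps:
$U = 319$ ($U = 248 + 71 = 319$)
$E = \frac{45617}{4} - \frac{319 \sqrt{386}}{8}$ ($E = - \frac{319 \frac{1}{\frac{1}{\sqrt{80 + 306} - 286}}}{8} = - \frac{319 \frac{1}{\frac{1}{\sqrt{386} - 286}}}{8} = - \frac{319 \frac{1}{\frac{1}{-286 + \sqrt{386}}}}{8} = - \frac{319 \left(-286 + \sqrt{386}\right)}{8} = - \frac{-91234 + 319 \sqrt{386}}{8} = \frac{45617}{4} - \frac{319 \sqrt{386}}{8} \approx 10621.0$)
$- 73 E = - 73 \left(\frac{45617}{4} - \frac{319 \sqrt{386}}{8}\right) = - \frac{3330041}{4} + \frac{23287 \sqrt{386}}{8}$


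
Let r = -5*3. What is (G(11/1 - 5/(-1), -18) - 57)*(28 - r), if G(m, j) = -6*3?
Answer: -3225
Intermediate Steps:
r = -15
G(m, j) = -18
(G(11/1 - 5/(-1), -18) - 57)*(28 - r) = (-18 - 57)*(28 - 1*(-15)) = -75*(28 + 15) = -75*43 = -3225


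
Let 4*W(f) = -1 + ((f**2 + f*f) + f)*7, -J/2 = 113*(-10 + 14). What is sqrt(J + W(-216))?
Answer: sqrt(648055)/2 ≈ 402.51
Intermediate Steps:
J = -904 (J = -226*(-10 + 14) = -226*4 = -2*452 = -904)
W(f) = -1/4 + 7*f**2/2 + 7*f/4 (W(f) = (-1 + ((f**2 + f*f) + f)*7)/4 = (-1 + ((f**2 + f**2) + f)*7)/4 = (-1 + (2*f**2 + f)*7)/4 = (-1 + (f + 2*f**2)*7)/4 = (-1 + (7*f + 14*f**2))/4 = (-1 + 7*f + 14*f**2)/4 = -1/4 + 7*f**2/2 + 7*f/4)
sqrt(J + W(-216)) = sqrt(-904 + (-1/4 + (7/2)*(-216)**2 + (7/4)*(-216))) = sqrt(-904 + (-1/4 + (7/2)*46656 - 378)) = sqrt(-904 + (-1/4 + 163296 - 378)) = sqrt(-904 + 651671/4) = sqrt(648055/4) = sqrt(648055)/2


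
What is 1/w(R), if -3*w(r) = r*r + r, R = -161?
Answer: -3/25760 ≈ -0.00011646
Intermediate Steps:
w(r) = -r/3 - r²/3 (w(r) = -(r*r + r)/3 = -(r² + r)/3 = -(r + r²)/3 = -r/3 - r²/3)
1/w(R) = 1/(-⅓*(-161)*(1 - 161)) = 1/(-⅓*(-161)*(-160)) = 1/(-25760/3) = -3/25760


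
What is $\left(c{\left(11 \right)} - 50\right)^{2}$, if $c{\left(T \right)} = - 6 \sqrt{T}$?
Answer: $2896 + 600 \sqrt{11} \approx 4886.0$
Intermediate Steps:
$\left(c{\left(11 \right)} - 50\right)^{2} = \left(- 6 \sqrt{11} - 50\right)^{2} = \left(-50 - 6 \sqrt{11}\right)^{2}$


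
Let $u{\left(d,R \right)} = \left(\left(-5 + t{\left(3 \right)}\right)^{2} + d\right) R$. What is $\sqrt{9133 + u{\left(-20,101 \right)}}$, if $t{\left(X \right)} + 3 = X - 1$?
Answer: $\sqrt{10749} \approx 103.68$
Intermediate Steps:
$t{\left(X \right)} = -4 + X$ ($t{\left(X \right)} = -3 + \left(X - 1\right) = -3 + \left(-1 + X\right) = -4 + X$)
$u{\left(d,R \right)} = R \left(36 + d\right)$ ($u{\left(d,R \right)} = \left(\left(-5 + \left(-4 + 3\right)\right)^{2} + d\right) R = \left(\left(-5 - 1\right)^{2} + d\right) R = \left(\left(-6\right)^{2} + d\right) R = \left(36 + d\right) R = R \left(36 + d\right)$)
$\sqrt{9133 + u{\left(-20,101 \right)}} = \sqrt{9133 + 101 \left(36 - 20\right)} = \sqrt{9133 + 101 \cdot 16} = \sqrt{9133 + 1616} = \sqrt{10749}$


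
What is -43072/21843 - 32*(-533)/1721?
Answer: 298427296/37591803 ≈ 7.9386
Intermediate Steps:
-43072/21843 - 32*(-533)/1721 = -43072*1/21843 + 17056*(1/1721) = -43072/21843 + 17056/1721 = 298427296/37591803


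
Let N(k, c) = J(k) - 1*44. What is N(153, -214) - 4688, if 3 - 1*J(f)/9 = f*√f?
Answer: -4705 - 4131*√17 ≈ -21738.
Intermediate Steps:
J(f) = 27 - 9*f^(3/2) (J(f) = 27 - 9*f*√f = 27 - 9*f^(3/2))
N(k, c) = -17 - 9*k^(3/2) (N(k, c) = (27 - 9*k^(3/2)) - 1*44 = (27 - 9*k^(3/2)) - 44 = -17 - 9*k^(3/2))
N(153, -214) - 4688 = (-17 - 4131*√17) - 4688 = -4705 - 4131*√17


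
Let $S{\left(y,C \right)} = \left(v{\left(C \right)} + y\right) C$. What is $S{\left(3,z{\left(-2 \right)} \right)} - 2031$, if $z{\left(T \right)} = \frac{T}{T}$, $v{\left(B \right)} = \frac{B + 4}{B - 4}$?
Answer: $- \frac{6089}{3} \approx -2029.7$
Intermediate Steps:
$v{\left(B \right)} = \frac{4 + B}{-4 + B}$
$z{\left(T \right)} = 1$
$S{\left(y,C \right)} = C \left(y + \frac{4 + C}{-4 + C}\right)$ ($S{\left(y,C \right)} = \left(\frac{4 + C}{-4 + C} + y\right) C = \left(y + \frac{4 + C}{-4 + C}\right) C = C \left(y + \frac{4 + C}{-4 + C}\right)$)
$S{\left(3,z{\left(-2 \right)} \right)} - 2031 = 1 \frac{1}{-4 + 1} \left(4 + 1 + 3 \left(-4 + 1\right)\right) - 2031 = 1 \frac{1}{-3} \left(4 + 1 + 3 \left(-3\right)\right) - 2031 = 1 \left(- \frac{1}{3}\right) \left(4 + 1 - 9\right) - 2031 = 1 \left(- \frac{1}{3}\right) \left(-4\right) - 2031 = \frac{4}{3} - 2031 = - \frac{6089}{3}$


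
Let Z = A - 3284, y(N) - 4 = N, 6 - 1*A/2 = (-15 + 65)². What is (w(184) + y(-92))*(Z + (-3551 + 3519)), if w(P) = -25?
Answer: 938352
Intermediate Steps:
A = -4988 (A = 12 - 2*(-15 + 65)² = 12 - 2*50² = 12 - 2*2500 = 12 - 5000 = -4988)
y(N) = 4 + N
Z = -8272 (Z = -4988 - 3284 = -8272)
(w(184) + y(-92))*(Z + (-3551 + 3519)) = (-25 + (4 - 92))*(-8272 + (-3551 + 3519)) = (-25 - 88)*(-8272 - 32) = -113*(-8304) = 938352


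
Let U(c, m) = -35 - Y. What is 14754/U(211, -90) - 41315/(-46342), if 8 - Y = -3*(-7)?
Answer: -341410469/509762 ≈ -669.75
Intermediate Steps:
Y = -13 (Y = 8 - (-3)*(-7) = 8 - 1*21 = 8 - 21 = -13)
U(c, m) = -22 (U(c, m) = -35 - 1*(-13) = -35 + 13 = -22)
14754/U(211, -90) - 41315/(-46342) = 14754/(-22) - 41315/(-46342) = 14754*(-1/22) - 41315*(-1/46342) = -7377/11 + 41315/46342 = -341410469/509762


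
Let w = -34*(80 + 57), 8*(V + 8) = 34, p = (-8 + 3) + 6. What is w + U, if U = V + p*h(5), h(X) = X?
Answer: -18627/4 ≈ -4656.8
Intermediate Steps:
p = 1 (p = -5 + 6 = 1)
V = -15/4 (V = -8 + (1/8)*34 = -8 + 17/4 = -15/4 ≈ -3.7500)
U = 5/4 (U = -15/4 + 1*5 = -15/4 + 5 = 5/4 ≈ 1.2500)
w = -4658 (w = -34*137 = -4658)
w + U = -4658 + 5/4 = -18627/4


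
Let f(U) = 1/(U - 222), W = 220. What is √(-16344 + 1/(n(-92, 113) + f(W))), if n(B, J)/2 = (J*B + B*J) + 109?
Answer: I*√111870582544882/82733 ≈ 127.84*I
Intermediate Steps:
n(B, J) = 218 + 4*B*J (n(B, J) = 2*((J*B + B*J) + 109) = 2*((B*J + B*J) + 109) = 2*(2*B*J + 109) = 2*(109 + 2*B*J) = 218 + 4*B*J)
f(U) = 1/(-222 + U)
√(-16344 + 1/(n(-92, 113) + f(W))) = √(-16344 + 1/((218 + 4*(-92)*113) + 1/(-222 + 220))) = √(-16344 + 1/((218 - 41584) + 1/(-2))) = √(-16344 + 1/(-41366 - ½)) = √(-16344 + 1/(-82733/2)) = √(-16344 - 2/82733) = √(-1352188154/82733) = I*√111870582544882/82733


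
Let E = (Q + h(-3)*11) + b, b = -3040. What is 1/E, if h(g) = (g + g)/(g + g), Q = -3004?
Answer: -1/6033 ≈ -0.00016575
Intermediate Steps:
h(g) = 1 (h(g) = (2*g)/((2*g)) = (2*g)*(1/(2*g)) = 1)
E = -6033 (E = (-3004 + 1*11) - 3040 = (-3004 + 11) - 3040 = -2993 - 3040 = -6033)
1/E = 1/(-6033) = -1/6033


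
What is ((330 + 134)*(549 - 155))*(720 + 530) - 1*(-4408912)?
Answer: 232928912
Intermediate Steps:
((330 + 134)*(549 - 155))*(720 + 530) - 1*(-4408912) = (464*394)*1250 + 4408912 = 182816*1250 + 4408912 = 228520000 + 4408912 = 232928912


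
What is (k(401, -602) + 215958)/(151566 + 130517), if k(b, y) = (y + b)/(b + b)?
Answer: 173198115/226230566 ≈ 0.76558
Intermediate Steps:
k(b, y) = (b + y)/(2*b) (k(b, y) = (b + y)/((2*b)) = (b + y)*(1/(2*b)) = (b + y)/(2*b))
(k(401, -602) + 215958)/(151566 + 130517) = ((½)*(401 - 602)/401 + 215958)/(151566 + 130517) = ((½)*(1/401)*(-201) + 215958)/282083 = (-201/802 + 215958)*(1/282083) = (173198115/802)*(1/282083) = 173198115/226230566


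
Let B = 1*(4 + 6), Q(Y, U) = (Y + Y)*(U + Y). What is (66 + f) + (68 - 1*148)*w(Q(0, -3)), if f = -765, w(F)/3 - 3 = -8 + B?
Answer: -1899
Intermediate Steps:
Q(Y, U) = 2*Y*(U + Y) (Q(Y, U) = (2*Y)*(U + Y) = 2*Y*(U + Y))
B = 10 (B = 1*10 = 10)
w(F) = 15 (w(F) = 9 + 3*(-8 + 10) = 9 + 3*2 = 9 + 6 = 15)
(66 + f) + (68 - 1*148)*w(Q(0, -3)) = (66 - 765) + (68 - 1*148)*15 = -699 + (68 - 148)*15 = -699 - 80*15 = -699 - 1200 = -1899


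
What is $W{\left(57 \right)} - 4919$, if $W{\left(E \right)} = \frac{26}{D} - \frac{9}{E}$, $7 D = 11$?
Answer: $- \frac{1024646}{209} \approx -4902.6$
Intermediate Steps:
$D = \frac{11}{7}$ ($D = \frac{1}{7} \cdot 11 = \frac{11}{7} \approx 1.5714$)
$W{\left(E \right)} = \frac{182}{11} - \frac{9}{E}$ ($W{\left(E \right)} = \frac{26}{\frac{11}{7}} - \frac{9}{E} = 26 \cdot \frac{7}{11} - \frac{9}{E} = \frac{182}{11} - \frac{9}{E}$)
$W{\left(57 \right)} - 4919 = \left(\frac{182}{11} - \frac{9}{57}\right) - 4919 = \left(\frac{182}{11} - \frac{3}{19}\right) - 4919 = \frac{3425}{209} - 4919 = - \frac{1024646}{209}$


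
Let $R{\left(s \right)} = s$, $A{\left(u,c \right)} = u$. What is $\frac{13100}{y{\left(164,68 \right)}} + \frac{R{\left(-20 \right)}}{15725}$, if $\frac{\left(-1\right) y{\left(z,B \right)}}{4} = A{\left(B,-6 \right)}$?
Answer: $- \frac{605891}{12580} \approx -48.163$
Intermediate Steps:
$y{\left(z,B \right)} = - 4 B$
$\frac{13100}{y{\left(164,68 \right)}} + \frac{R{\left(-20 \right)}}{15725} = \frac{13100}{\left(-4\right) 68} - \frac{20}{15725} = \frac{13100}{-272} - \frac{4}{3145} = 13100 \left(- \frac{1}{272}\right) - \frac{4}{3145} = - \frac{3275}{68} - \frac{4}{3145} = - \frac{605891}{12580}$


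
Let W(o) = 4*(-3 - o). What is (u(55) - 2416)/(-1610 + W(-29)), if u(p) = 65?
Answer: 2351/1506 ≈ 1.5611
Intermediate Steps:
W(o) = -12 - 4*o
(u(55) - 2416)/(-1610 + W(-29)) = (65 - 2416)/(-1610 + (-12 - 4*(-29))) = -2351/(-1610 + (-12 + 116)) = -2351/(-1610 + 104) = -2351/(-1506) = -2351*(-1/1506) = 2351/1506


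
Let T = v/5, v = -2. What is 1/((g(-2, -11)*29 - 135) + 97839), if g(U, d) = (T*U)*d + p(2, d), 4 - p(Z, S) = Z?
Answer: 5/487534 ≈ 1.0256e-5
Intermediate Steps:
p(Z, S) = 4 - Z
T = -2/5 ≈ -0.40000
g(U, d) = 2 - 2*U*d/5 (g(U, d) = (-2*U/5)*d + (4 - 1*2) = -2*U*d/5 + (4 - 2) = -2*U*d/5 + 2 = 2 - 2*U*d/5)
1/((g(-2, -11)*29 - 135) + 97839) = 1/(((2 - 2/5*(-2)*(-11))*29 - 135) + 97839) = 1/(((2 - 44/5)*29 - 135) + 97839) = 1/((-34/5*29 - 135) + 97839) = 1/((-986/5 - 135) + 97839) = 1/(-1661/5 + 97839) = 1/(487534/5) = 5/487534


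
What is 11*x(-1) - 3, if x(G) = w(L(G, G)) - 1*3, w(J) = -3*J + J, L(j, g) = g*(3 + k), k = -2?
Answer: -14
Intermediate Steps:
L(j, g) = g (L(j, g) = g*(3 - 2) = g*1 = g)
w(J) = -2*J
x(G) = -3 - 2*G (x(G) = -2*G - 1*3 = -2*G - 3 = -3 - 2*G)
11*x(-1) - 3 = 11*(-3 - 2*(-1)) - 3 = 11*(-3 + 2) - 3 = 11*(-1) - 3 = -11 - 3 = -14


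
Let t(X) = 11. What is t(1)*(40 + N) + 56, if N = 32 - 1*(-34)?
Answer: 1222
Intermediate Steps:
N = 66 (N = 32 + 34 = 66)
t(1)*(40 + N) + 56 = 11*(40 + 66) + 56 = 11*106 + 56 = 1166 + 56 = 1222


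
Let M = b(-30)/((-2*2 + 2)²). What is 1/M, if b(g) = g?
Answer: -2/15 ≈ -0.13333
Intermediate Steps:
M = -15/2 (M = -30/(-2*2 + 2)² = -30/(-4 + 2)² = -30/((-2)²) = -30/4 = -30*¼ = -15/2 ≈ -7.5000)
1/M = 1/(-15/2) = -2/15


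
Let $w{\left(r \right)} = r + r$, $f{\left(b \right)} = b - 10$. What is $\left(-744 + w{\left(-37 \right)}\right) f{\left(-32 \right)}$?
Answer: $34356$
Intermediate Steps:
$f{\left(b \right)} = -10 + b$
$w{\left(r \right)} = 2 r$
$\left(-744 + w{\left(-37 \right)}\right) f{\left(-32 \right)} = \left(-744 + 2 \left(-37\right)\right) \left(-10 - 32\right) = \left(-744 - 74\right) \left(-42\right) = \left(-818\right) \left(-42\right) = 34356$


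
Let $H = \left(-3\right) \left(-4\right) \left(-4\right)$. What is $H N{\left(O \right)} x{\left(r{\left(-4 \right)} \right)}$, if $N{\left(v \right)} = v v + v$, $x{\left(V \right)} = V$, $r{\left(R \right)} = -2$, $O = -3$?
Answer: $576$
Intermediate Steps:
$H = -48$ ($H = 12 \left(-4\right) = -48$)
$N{\left(v \right)} = v + v^{2}$ ($N{\left(v \right)} = v^{2} + v = v + v^{2}$)
$H N{\left(O \right)} x{\left(r{\left(-4 \right)} \right)} = - 48 \left(- 3 \left(1 - 3\right)\right) \left(-2\right) = - 48 \left(\left(-3\right) \left(-2\right)\right) \left(-2\right) = \left(-48\right) 6 \left(-2\right) = \left(-288\right) \left(-2\right) = 576$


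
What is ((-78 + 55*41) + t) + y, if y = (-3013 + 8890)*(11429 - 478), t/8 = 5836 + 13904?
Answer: 64519124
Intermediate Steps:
t = 157920 (t = 8*(5836 + 13904) = 8*19740 = 157920)
y = 64359027 (y = 5877*10951 = 64359027)
((-78 + 55*41) + t) + y = ((-78 + 55*41) + 157920) + 64359027 = ((-78 + 2255) + 157920) + 64359027 = (2177 + 157920) + 64359027 = 160097 + 64359027 = 64519124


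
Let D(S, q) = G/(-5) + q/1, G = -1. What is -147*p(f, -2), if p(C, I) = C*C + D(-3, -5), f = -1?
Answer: 2793/5 ≈ 558.60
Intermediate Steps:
D(S, q) = ⅕ + q (D(S, q) = -1/(-5) + q/1 = -1*(-⅕) + q*1 = ⅕ + q)
p(C, I) = -24/5 + C² (p(C, I) = C*C + (⅕ - 5) = C² - 24/5 = -24/5 + C²)
-147*p(f, -2) = -147*(-24/5 + (-1)²) = -147*(-24/5 + 1) = -147*(-19/5) = 2793/5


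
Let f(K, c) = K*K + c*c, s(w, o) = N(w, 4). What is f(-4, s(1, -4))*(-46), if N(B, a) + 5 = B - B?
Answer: -1886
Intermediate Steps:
N(B, a) = -5 (N(B, a) = -5 + (B - B) = -5 + 0 = -5)
s(w, o) = -5
f(K, c) = K**2 + c**2
f(-4, s(1, -4))*(-46) = ((-4)**2 + (-5)**2)*(-46) = (16 + 25)*(-46) = 41*(-46) = -1886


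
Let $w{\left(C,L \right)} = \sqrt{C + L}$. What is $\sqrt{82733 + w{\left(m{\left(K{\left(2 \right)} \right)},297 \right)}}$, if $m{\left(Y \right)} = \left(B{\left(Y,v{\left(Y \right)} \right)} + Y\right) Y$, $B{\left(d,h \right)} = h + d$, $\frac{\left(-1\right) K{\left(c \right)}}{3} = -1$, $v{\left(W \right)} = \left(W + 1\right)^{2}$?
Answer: $\sqrt{82733 + 11 \sqrt{3}} \approx 287.67$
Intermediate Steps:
$v{\left(W \right)} = \left(1 + W\right)^{2}$
$K{\left(c \right)} = 3$ ($K{\left(c \right)} = \left(-3\right) \left(-1\right) = 3$)
$B{\left(d,h \right)} = d + h$
$m{\left(Y \right)} = Y \left(\left(1 + Y\right)^{2} + 2 Y\right)$ ($m{\left(Y \right)} = \left(\left(Y + \left(1 + Y\right)^{2}\right) + Y\right) Y = \left(\left(1 + Y\right)^{2} + 2 Y\right) Y = Y \left(\left(1 + Y\right)^{2} + 2 Y\right)$)
$\sqrt{82733 + w{\left(m{\left(K{\left(2 \right)} \right)},297 \right)}} = \sqrt{82733 + \sqrt{3 \left(\left(1 + 3\right)^{2} + 2 \cdot 3\right) + 297}} = \sqrt{82733 + \sqrt{3 \left(4^{2} + 6\right) + 297}} = \sqrt{82733 + \sqrt{3 \left(16 + 6\right) + 297}} = \sqrt{82733 + \sqrt{3 \cdot 22 + 297}} = \sqrt{82733 + \sqrt{66 + 297}} = \sqrt{82733 + \sqrt{363}} = \sqrt{82733 + 11 \sqrt{3}}$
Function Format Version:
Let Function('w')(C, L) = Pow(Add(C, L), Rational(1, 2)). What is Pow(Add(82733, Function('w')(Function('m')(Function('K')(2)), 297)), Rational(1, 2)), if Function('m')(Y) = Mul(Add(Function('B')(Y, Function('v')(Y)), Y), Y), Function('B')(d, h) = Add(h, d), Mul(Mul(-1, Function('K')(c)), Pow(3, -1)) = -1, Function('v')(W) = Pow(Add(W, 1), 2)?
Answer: Pow(Add(82733, Mul(11, Pow(3, Rational(1, 2)))), Rational(1, 2)) ≈ 287.67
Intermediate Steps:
Function('v')(W) = Pow(Add(1, W), 2)
Function('K')(c) = 3 (Function('K')(c) = Mul(-3, -1) = 3)
Function('B')(d, h) = Add(d, h)
Function('m')(Y) = Mul(Y, Add(Pow(Add(1, Y), 2), Mul(2, Y))) (Function('m')(Y) = Mul(Add(Add(Y, Pow(Add(1, Y), 2)), Y), Y) = Mul(Add(Pow(Add(1, Y), 2), Mul(2, Y)), Y) = Mul(Y, Add(Pow(Add(1, Y), 2), Mul(2, Y))))
Pow(Add(82733, Function('w')(Function('m')(Function('K')(2)), 297)), Rational(1, 2)) = Pow(Add(82733, Pow(Add(Mul(3, Add(Pow(Add(1, 3), 2), Mul(2, 3))), 297), Rational(1, 2))), Rational(1, 2)) = Pow(Add(82733, Pow(Add(Mul(3, Add(Pow(4, 2), 6)), 297), Rational(1, 2))), Rational(1, 2)) = Pow(Add(82733, Pow(Add(Mul(3, Add(16, 6)), 297), Rational(1, 2))), Rational(1, 2)) = Pow(Add(82733, Pow(Add(Mul(3, 22), 297), Rational(1, 2))), Rational(1, 2)) = Pow(Add(82733, Pow(Add(66, 297), Rational(1, 2))), Rational(1, 2)) = Pow(Add(82733, Pow(363, Rational(1, 2))), Rational(1, 2)) = Pow(Add(82733, Mul(11, Pow(3, Rational(1, 2)))), Rational(1, 2))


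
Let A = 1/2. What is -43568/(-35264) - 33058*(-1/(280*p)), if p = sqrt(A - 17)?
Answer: 2723/2204 - 16529*I*sqrt(66)/4620 ≈ 1.2355 - 29.065*I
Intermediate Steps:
A = 1/2 ≈ 0.50000
p = I*sqrt(66)/2 (p = sqrt(1/2 - 17) = sqrt(-33/2) = I*sqrt(66)/2 ≈ 4.062*I)
-43568/(-35264) - 33058*(-1/(280*p)) = -43568/(-35264) - 33058*I*sqrt(66)/9240 = -43568*(-1/35264) - 33058*I*sqrt(66)/9240 = 2723/2204 - 33058*I*sqrt(66)/9240 = 2723/2204 - 16529*I*sqrt(66)/4620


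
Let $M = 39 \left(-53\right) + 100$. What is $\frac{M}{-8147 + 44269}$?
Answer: $- \frac{1967}{36122} \approx -0.054454$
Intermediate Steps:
$M = -1967$ ($M = -2067 + 100 = -1967$)
$\frac{M}{-8147 + 44269} = - \frac{1967}{-8147 + 44269} = - \frac{1967}{36122}$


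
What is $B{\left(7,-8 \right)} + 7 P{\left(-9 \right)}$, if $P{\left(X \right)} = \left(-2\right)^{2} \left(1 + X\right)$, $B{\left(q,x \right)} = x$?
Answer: $-232$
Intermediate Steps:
$P{\left(X \right)} = 4 + 4 X$ ($P{\left(X \right)} = 4 \left(1 + X\right) = 4 + 4 X$)
$B{\left(7,-8 \right)} + 7 P{\left(-9 \right)} = -8 + 7 \left(4 + 4 \left(-9\right)\right) = -8 + 7 \left(4 - 36\right) = -8 + 7 \left(-32\right) = -8 - 224 = -232$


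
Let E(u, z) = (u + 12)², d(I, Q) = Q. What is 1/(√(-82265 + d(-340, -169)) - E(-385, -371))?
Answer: -139129/19356961075 - I*√82434/19356961075 ≈ -7.1875e-6 - 1.4833e-8*I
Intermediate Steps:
E(u, z) = (12 + u)²
1/(√(-82265 + d(-340, -169)) - E(-385, -371)) = 1/(√(-82265 - 169) - (12 - 385)²) = 1/(√(-82434) - 1*(-373)²) = 1/(I*√82434 - 1*139129) = 1/(I*√82434 - 139129) = 1/(-139129 + I*√82434)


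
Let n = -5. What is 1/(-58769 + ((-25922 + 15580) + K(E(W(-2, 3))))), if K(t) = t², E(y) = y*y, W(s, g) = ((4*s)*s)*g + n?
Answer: 1/3349690 ≈ 2.9854e-7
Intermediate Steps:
W(s, g) = -5 + 4*g*s² (W(s, g) = ((4*s)*s)*g - 5 = (4*s²)*g - 5 = 4*g*s² - 5 = -5 + 4*g*s²)
E(y) = y²
1/(-58769 + ((-25922 + 15580) + K(E(W(-2, 3))))) = 1/(-58769 + ((-25922 + 15580) + ((-5 + 4*3*(-2)²)²)²)) = 1/(-58769 + (-10342 + ((-5 + 4*3*4)²)²)) = 1/(-58769 + (-10342 + ((-5 + 48)²)²)) = 1/(-58769 + (-10342 + (43²)²)) = 1/(-58769 + (-10342 + 1849²)) = 1/(-58769 + (-10342 + 3418801)) = 1/(-58769 + 3408459) = 1/3349690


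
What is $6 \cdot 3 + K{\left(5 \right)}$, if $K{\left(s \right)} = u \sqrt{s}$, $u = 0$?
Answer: $18$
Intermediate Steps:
$K{\left(s \right)} = 0$ ($K{\left(s \right)} = 0 \sqrt{s} = 0$)
$6 \cdot 3 + K{\left(5 \right)} = 6 \cdot 3 + 0 = 18 + 0 = 18$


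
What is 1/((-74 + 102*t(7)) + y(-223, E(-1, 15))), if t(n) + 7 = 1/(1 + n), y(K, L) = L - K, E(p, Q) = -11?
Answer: -4/2253 ≈ -0.0017754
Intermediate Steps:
t(n) = -7 + 1/(1 + n)
1/((-74 + 102*t(7)) + y(-223, E(-1, 15))) = 1/((-74 + 102*((-6 - 7*7)/(1 + 7))) + (-11 - 1*(-223))) = 1/((-74 + 102*((-6 - 49)/8)) + (-11 + 223)) = 1/((-74 + 102*((1/8)*(-55))) + 212) = 1/((-74 + 102*(-55/8)) + 212) = 1/((-74 - 2805/4) + 212) = 1/(-3101/4 + 212) = 1/(-2253/4) = -4/2253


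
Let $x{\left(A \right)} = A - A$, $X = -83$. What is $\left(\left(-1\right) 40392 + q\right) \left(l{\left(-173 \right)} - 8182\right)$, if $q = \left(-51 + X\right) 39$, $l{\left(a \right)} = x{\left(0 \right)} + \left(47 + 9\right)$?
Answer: $370691868$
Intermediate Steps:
$x{\left(A \right)} = 0$
$l{\left(a \right)} = 56$ ($l{\left(a \right)} = 0 + \left(47 + 9\right) = 0 + 56 = 56$)
$q = -5226$ ($q = \left(-51 - 83\right) 39 = \left(-134\right) 39 = -5226$)
$\left(\left(-1\right) 40392 + q\right) \left(l{\left(-173 \right)} - 8182\right) = \left(\left(-1\right) 40392 - 5226\right) \left(56 - 8182\right) = \left(-40392 - 5226\right) \left(-8126\right) = \left(-45618\right) \left(-8126\right) = 370691868$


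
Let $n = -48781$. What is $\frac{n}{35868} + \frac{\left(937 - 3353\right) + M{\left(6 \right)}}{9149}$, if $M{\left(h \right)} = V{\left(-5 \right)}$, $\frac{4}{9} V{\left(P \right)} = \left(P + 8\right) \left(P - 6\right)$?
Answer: $- \frac{19129202}{11719869} \approx -1.6322$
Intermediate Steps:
$V{\left(P \right)} = \frac{9 \left(-6 + P\right) \left(8 + P\right)}{4}$ ($V{\left(P \right)} = \frac{9 \left(P + 8\right) \left(P - 6\right)}{4} = \frac{9 \left(8 + P\right) \left(-6 + P\right)}{4} = \frac{9 \left(-6 + P\right) \left(8 + P\right)}{4}$)
$M{\left(h \right)} = - \frac{297}{4}$ ($M{\left(h \right)} = -108 + \frac{9}{2} \left(-5\right) + \frac{9 \left(-5\right)^{2}}{4} = -108 - \frac{45}{2} + \frac{9}{4} \cdot 25 = -108 - \frac{45}{2} + \frac{225}{4} = - \frac{297}{4}$)
$\frac{n}{35868} + \frac{\left(937 - 3353\right) + M{\left(6 \right)}}{9149} = - \frac{48781}{35868} + \frac{\left(937 - 3353\right) - \frac{297}{4}}{9149} = \left(-48781\right) \frac{1}{35868} + \left(-2416 - \frac{297}{4}\right) \frac{1}{9149} = - \frac{48781}{35868} - \frac{1423}{5228} = - \frac{19129202}{11719869}$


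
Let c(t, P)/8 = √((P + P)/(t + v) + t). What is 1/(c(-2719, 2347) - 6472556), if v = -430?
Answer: -5095519711/32981036815620516 - 5*I*√1079077277/16490518407810258 ≈ -1.545e-7 - 9.9601e-12*I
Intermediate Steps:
c(t, P) = 8*√(t + 2*P/(-430 + t)) (c(t, P) = 8*√((P + P)/(t - 430) + t) = 8*√((2*P)/(-430 + t) + t) = 8*√(2*P/(-430 + t) + t) = 8*√(t + 2*P/(-430 + t)))
1/(c(-2719, 2347) - 6472556) = 1/(8*√((2*2347 - 2719*(-430 - 2719))/(-430 - 2719)) - 6472556) = 1/(8*√((4694 - 2719*(-3149))/(-3149)) - 6472556) = 1/(8*√(-(4694 + 8562131)/3149) - 6472556) = 1/(8*√(-1/3149*8566825) - 6472556) = 1/(8*√(-8566825/3149) - 6472556) = 1/(8*(5*I*√1079077277/3149) - 6472556) = 1/(40*I*√1079077277/3149 - 6472556) = 1/(-6472556 + 40*I*√1079077277/3149)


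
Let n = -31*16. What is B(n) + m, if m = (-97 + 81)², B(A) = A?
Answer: -240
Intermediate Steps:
n = -496
m = 256 (m = (-16)² = 256)
B(n) + m = -496 + 256 = -240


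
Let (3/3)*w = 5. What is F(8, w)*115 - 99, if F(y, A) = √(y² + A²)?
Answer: -99 + 115*√89 ≈ 985.91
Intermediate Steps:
w = 5
F(y, A) = √(A² + y²)
F(8, w)*115 - 99 = √(5² + 8²)*115 - 99 = √(25 + 64)*115 - 99 = √89*115 - 99 = 115*√89 - 99 = -99 + 115*√89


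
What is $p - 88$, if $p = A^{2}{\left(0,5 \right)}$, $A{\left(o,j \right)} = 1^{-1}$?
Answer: $-87$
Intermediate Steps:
$A{\left(o,j \right)} = 1$
$p = 1$ ($p = 1^{2} = 1$)
$p - 88 = 1 - 88 = -87$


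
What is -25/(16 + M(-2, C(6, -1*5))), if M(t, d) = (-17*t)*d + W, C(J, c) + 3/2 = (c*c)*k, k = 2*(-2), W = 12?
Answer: 25/3423 ≈ 0.0073035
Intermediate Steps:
k = -4
C(J, c) = -3/2 - 4*c**2 (C(J, c) = -3/2 + (c*c)*(-4) = -3/2 + c**2*(-4) = -3/2 - 4*c**2)
M(t, d) = 12 - 17*d*t (M(t, d) = (-17*t)*d + 12 = -17*d*t + 12 = 12 - 17*d*t)
-25/(16 + M(-2, C(6, -1*5))) = -25/(16 + (12 - 17*(-3/2 - 4*(-1*5)**2)*(-2))) = -25/(16 + (12 - 17*(-3/2 - 4*(-5)**2)*(-2))) = -25/(16 + (12 - 17*(-3/2 - 4*25)*(-2))) = -25/(16 + (12 - 17*(-3/2 - 100)*(-2))) = -25/(16 + (12 - 17*(-203/2)*(-2))) = -25/(16 + (12 - 3451)) = -25/(16 - 3439) = -25/(-3423) = -25*(-1/3423) = 25/3423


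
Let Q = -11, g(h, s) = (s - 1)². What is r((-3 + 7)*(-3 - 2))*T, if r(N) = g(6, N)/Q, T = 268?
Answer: -118188/11 ≈ -10744.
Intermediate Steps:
g(h, s) = (-1 + s)²
r(N) = -(-1 + N)²/11 (r(N) = (-1 + N)²/(-11) = (-1 + N)²*(-1/11) = -(-1 + N)²/11)
r((-3 + 7)*(-3 - 2))*T = -(-1 + (-3 + 7)*(-3 - 2))²/11*268 = -(-1 + 4*(-5))²/11*268 = -(-1 - 20)²/11*268 = -1/11*(-21)²*268 = -1/11*441*268 = -441/11*268 = -118188/11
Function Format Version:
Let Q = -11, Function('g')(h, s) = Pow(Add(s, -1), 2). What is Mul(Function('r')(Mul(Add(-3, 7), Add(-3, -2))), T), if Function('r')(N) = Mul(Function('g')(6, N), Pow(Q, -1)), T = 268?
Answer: Rational(-118188, 11) ≈ -10744.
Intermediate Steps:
Function('g')(h, s) = Pow(Add(-1, s), 2)
Function('r')(N) = Mul(Rational(-1, 11), Pow(Add(-1, N), 2)) (Function('r')(N) = Mul(Pow(Add(-1, N), 2), Pow(-11, -1)) = Mul(Pow(Add(-1, N), 2), Rational(-1, 11)) = Mul(Rational(-1, 11), Pow(Add(-1, N), 2)))
Mul(Function('r')(Mul(Add(-3, 7), Add(-3, -2))), T) = Mul(Mul(Rational(-1, 11), Pow(Add(-1, Mul(Add(-3, 7), Add(-3, -2))), 2)), 268) = Mul(Mul(Rational(-1, 11), Pow(Add(-1, Mul(4, -5)), 2)), 268) = Mul(Mul(Rational(-1, 11), Pow(Add(-1, -20), 2)), 268) = Mul(Mul(Rational(-1, 11), Pow(-21, 2)), 268) = Mul(Mul(Rational(-1, 11), 441), 268) = Mul(Rational(-441, 11), 268) = Rational(-118188, 11)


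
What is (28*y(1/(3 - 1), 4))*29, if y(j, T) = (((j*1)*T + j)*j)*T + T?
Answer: 7308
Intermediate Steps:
y(j, T) = T + T*j*(j + T*j) (y(j, T) = ((j*T + j)*j)*T + T = ((T*j + j)*j)*T + T = ((j + T*j)*j)*T + T = (j*(j + T*j))*T + T = T*j*(j + T*j) + T = T + T*j*(j + T*j))
(28*y(1/(3 - 1), 4))*29 = (28*(4*(1 + (1/(3 - 1))**2 + 4*(1/(3 - 1))**2)))*29 = (28*(4*(1 + (1/2)**2 + 4*(1/2)**2)))*29 = (28*(4*(1 + 1/4 + 4*(1/4))))*29 = (28*(4*(1 + 1/4 + 1)))*29 = (28*(4*(9/4)))*29 = (28*9)*29 = 252*29 = 7308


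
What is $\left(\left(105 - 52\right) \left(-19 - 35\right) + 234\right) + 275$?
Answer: $-2353$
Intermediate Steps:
$\left(\left(105 - 52\right) \left(-19 - 35\right) + 234\right) + 275 = \left(53 \left(-54\right) + 234\right) + 275 = \left(-2862 + 234\right) + 275 = -2628 + 275 = -2353$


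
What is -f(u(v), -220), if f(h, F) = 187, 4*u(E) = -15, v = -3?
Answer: -187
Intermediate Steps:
u(E) = -15/4 (u(E) = (¼)*(-15) = -15/4)
-f(u(v), -220) = -1*187 = -187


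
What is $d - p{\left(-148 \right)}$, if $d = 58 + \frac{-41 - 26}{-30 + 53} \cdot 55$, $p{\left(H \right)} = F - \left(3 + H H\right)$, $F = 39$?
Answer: $\frac{500613}{23} \approx 21766.0$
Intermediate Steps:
$p{\left(H \right)} = 36 - H^{2}$ ($p{\left(H \right)} = 39 - \left(3 + H H\right) = 39 - \left(3 + H^{2}\right) = 36 - H^{2}$)
$d = - \frac{2351}{23}$ ($d = 58 + - \frac{67}{23} \cdot 55 = 58 + \left(-67\right) \frac{1}{23} \cdot 55 = 58 - \frac{3685}{23} = - \frac{2351}{23} \approx -102.22$)
$d - p{\left(-148 \right)} = - \frac{2351}{23} - \left(36 - \left(-148\right)^{2}\right) = - \frac{2351}{23} - \left(36 - 21904\right) = - \frac{2351}{23} - -21868 = - \frac{2351}{23} + 21868 = \frac{500613}{23}$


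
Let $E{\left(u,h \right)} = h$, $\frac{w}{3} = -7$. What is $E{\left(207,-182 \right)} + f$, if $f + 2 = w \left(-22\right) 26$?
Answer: $11828$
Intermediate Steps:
$w = -21$ ($w = 3 \left(-7\right) = -21$)
$f = 12010$ ($f = -2 + \left(-21\right) \left(-22\right) 26 = -2 + 462 \cdot 26 = -2 + 12012 = 12010$)
$E{\left(207,-182 \right)} + f = -182 + 12010 = 11828$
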